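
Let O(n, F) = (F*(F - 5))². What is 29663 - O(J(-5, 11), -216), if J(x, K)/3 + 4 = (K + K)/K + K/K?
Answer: -2278696033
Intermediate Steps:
J(x, K) = -3 (J(x, K) = -12 + 3*((K + K)/K + K/K) = -12 + 3*((2*K)/K + 1) = -12 + 3*(2 + 1) = -12 + 3*3 = -12 + 9 = -3)
O(n, F) = F²*(-5 + F)² (O(n, F) = (F*(-5 + F))² = F²*(-5 + F)²)
29663 - O(J(-5, 11), -216) = 29663 - (-216)²*(-5 - 216)² = 29663 - 46656*(-221)² = 29663 - 46656*48841 = 29663 - 1*2278725696 = 29663 - 2278725696 = -2278696033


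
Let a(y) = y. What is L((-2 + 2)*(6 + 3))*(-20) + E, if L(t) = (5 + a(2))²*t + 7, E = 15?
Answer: -125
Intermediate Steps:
L(t) = 7 + 49*t (L(t) = (5 + 2)²*t + 7 = 7²*t + 7 = 49*t + 7 = 7 + 49*t)
L((-2 + 2)*(6 + 3))*(-20) + E = (7 + 49*((-2 + 2)*(6 + 3)))*(-20) + 15 = (7 + 49*(0*9))*(-20) + 15 = (7 + 49*0)*(-20) + 15 = (7 + 0)*(-20) + 15 = 7*(-20) + 15 = -140 + 15 = -125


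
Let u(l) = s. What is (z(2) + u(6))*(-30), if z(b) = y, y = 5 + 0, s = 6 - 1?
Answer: -300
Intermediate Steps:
s = 5
y = 5
u(l) = 5
z(b) = 5
(z(2) + u(6))*(-30) = (5 + 5)*(-30) = 10*(-30) = -300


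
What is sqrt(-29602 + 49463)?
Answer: sqrt(19861) ≈ 140.93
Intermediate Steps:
sqrt(-29602 + 49463) = sqrt(19861)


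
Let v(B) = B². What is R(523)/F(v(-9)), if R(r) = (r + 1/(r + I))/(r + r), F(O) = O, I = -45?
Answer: 249995/40499028 ≈ 0.0061729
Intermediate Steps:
R(r) = (r + 1/(-45 + r))/(2*r) (R(r) = (r + 1/(r - 45))/(r + r) = (r + 1/(-45 + r))/((2*r)) = (r + 1/(-45 + r))*(1/(2*r)) = (r + 1/(-45 + r))/(2*r))
R(523)/F(v(-9)) = ((½)*(1 + 523² - 45*523)/(523*(-45 + 523)))/((-9)²) = ((½)*(1/523)*(1 + 273529 - 23535)/478)/81 = ((½)*(1/523)*(1/478)*249995)*(1/81) = (249995/499988)*(1/81) = 249995/40499028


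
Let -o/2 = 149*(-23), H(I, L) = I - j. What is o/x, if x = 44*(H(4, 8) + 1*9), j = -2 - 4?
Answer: 3427/418 ≈ 8.1986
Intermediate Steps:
j = -6
H(I, L) = 6 + I (H(I, L) = I - 1*(-6) = I + 6 = 6 + I)
o = 6854 (o = -298*(-23) = -2*(-3427) = 6854)
x = 836 (x = 44*((6 + 4) + 1*9) = 44*(10 + 9) = 44*19 = 836)
o/x = 6854/836 = 6854*(1/836) = 3427/418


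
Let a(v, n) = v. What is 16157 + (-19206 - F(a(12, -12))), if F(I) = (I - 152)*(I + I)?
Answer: 311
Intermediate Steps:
F(I) = 2*I*(-152 + I) (F(I) = (-152 + I)*(2*I) = 2*I*(-152 + I))
16157 + (-19206 - F(a(12, -12))) = 16157 + (-19206 - 2*12*(-152 + 12)) = 16157 + (-19206 - 2*12*(-140)) = 16157 + (-19206 - 1*(-3360)) = 16157 + (-19206 + 3360) = 16157 - 15846 = 311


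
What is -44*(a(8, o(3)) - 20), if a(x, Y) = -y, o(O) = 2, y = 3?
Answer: 1012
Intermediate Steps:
a(x, Y) = -3 (a(x, Y) = -1*3 = -3)
-44*(a(8, o(3)) - 20) = -44*(-3 - 20) = -44*(-23) = 1012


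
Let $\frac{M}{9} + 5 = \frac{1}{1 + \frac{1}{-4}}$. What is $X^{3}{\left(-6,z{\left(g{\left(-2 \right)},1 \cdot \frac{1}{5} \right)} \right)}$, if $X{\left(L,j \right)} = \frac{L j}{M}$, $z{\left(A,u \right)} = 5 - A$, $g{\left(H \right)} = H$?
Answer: $\frac{2744}{1331} \approx 2.0616$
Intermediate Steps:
$M = -33$ ($M = -45 + \frac{9}{1 + \frac{1}{-4}} = -45 + \frac{9}{1 - \frac{1}{4}} = -45 + \frac{9}{\frac{3}{4}} = -45 + 9 \cdot \frac{4}{3} = -45 + 12 = -33$)
$X{\left(L,j \right)} = - \frac{L j}{33}$ ($X{\left(L,j \right)} = \frac{L j}{-33} = L j \left(- \frac{1}{33}\right) = - \frac{L j}{33}$)
$X^{3}{\left(-6,z{\left(g{\left(-2 \right)},1 \cdot \frac{1}{5} \right)} \right)} = \left(\left(- \frac{1}{33}\right) \left(-6\right) \left(5 - -2\right)\right)^{3} = \left(\left(- \frac{1}{33}\right) \left(-6\right) \left(5 + 2\right)\right)^{3} = \left(\left(- \frac{1}{33}\right) \left(-6\right) 7\right)^{3} = \left(\frac{14}{11}\right)^{3} = \frac{2744}{1331}$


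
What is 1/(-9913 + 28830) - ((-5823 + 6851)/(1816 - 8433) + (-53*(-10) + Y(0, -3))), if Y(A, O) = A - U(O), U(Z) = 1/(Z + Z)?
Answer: -398061103051/751042734 ≈ -530.01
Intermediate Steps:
U(Z) = 1/(2*Z)
Y(A, O) = A - 1/(2*O)
1/(-9913 + 28830) - ((-5823 + 6851)/(1816 - 8433) + (-53*(-10) + Y(0, -3))) = 1/(-9913 + 28830) - ((-5823 + 6851)/(1816 - 8433) + (-53*(-10) + (0 - ½/(-3)))) = 1/18917 - (1028/(-6617) + (530 + (0 - ½*(-⅓)))) = 1/18917 - (1028*(-1/6617) + (530 + (0 + ⅙))) = 1/18917 - (-1028/6617 + (530 + ⅙)) = 1/18917 - (-1028/6617 + 3181/6) = 1/18917 - 1*21042509/39702 = 1/18917 - 21042509/39702 = -398061103051/751042734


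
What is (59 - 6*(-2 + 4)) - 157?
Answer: -110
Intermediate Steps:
(59 - 6*(-2 + 4)) - 157 = (59 - 6*2) - 157 = (59 - 12) - 157 = 47 - 157 = -110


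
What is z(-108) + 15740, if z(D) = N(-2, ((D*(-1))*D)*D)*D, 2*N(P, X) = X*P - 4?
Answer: 136064852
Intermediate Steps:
N(P, X) = -2 + P*X/2 (N(P, X) = (X*P - 4)/2 = (P*X - 4)/2 = (-4 + P*X)/2 = -2 + P*X/2)
z(D) = D*(-2 + D³) (z(D) = (-2 + (½)*(-2)*(((D*(-1))*D)*D))*D = (-2 + (½)*(-2)*(((-D)*D)*D))*D = (-2 + (½)*(-2)*((-D²)*D))*D = (-2 + (½)*(-2)*(-D³))*D = (-2 + D³)*D = D*(-2 + D³))
z(-108) + 15740 = -108*(-2 + (-108)³) + 15740 = -108*(-2 - 1259712) + 15740 = -108*(-1259714) + 15740 = 136049112 + 15740 = 136064852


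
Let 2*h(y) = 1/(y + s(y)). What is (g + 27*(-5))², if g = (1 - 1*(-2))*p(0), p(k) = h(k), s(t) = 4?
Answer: 1159929/64 ≈ 18124.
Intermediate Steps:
h(y) = 1/(2*(4 + y)) (h(y) = 1/(2*(y + 4)) = 1/(2*(4 + y)))
p(k) = 1/(2*(4 + k))
g = 3/8 (g = (1 - 1*(-2))*(1/(2*(4 + 0))) = (1 + 2)*((½)/4) = 3*((½)*(¼)) = 3*(⅛) = 3/8 ≈ 0.37500)
(g + 27*(-5))² = (3/8 + 27*(-5))² = (3/8 - 135)² = (-1077/8)² = 1159929/64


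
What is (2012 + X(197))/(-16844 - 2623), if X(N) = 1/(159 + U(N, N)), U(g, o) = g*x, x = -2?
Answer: -472819/4574745 ≈ -0.10335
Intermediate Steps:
U(g, o) = -2*g (U(g, o) = g*(-2) = -2*g)
X(N) = 1/(159 - 2*N)
(2012 + X(197))/(-16844 - 2623) = (2012 + 1/(159 - 2*197))/(-16844 - 2623) = (2012 + 1/(159 - 394))/(-19467) = (2012 + 1/(-235))*(-1/19467) = (2012 - 1/235)*(-1/19467) = (472819/235)*(-1/19467) = -472819/4574745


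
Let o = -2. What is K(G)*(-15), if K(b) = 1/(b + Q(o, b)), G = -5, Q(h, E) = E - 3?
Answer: 15/13 ≈ 1.1538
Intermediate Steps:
Q(h, E) = -3 + E
K(b) = 1/(-3 + 2*b) (K(b) = 1/(b + (-3 + b)) = 1/(-3 + 2*b))
K(G)*(-15) = -15/(-3 + 2*(-5)) = -15/(-3 - 10) = -15/(-13) = -1/13*(-15) = 15/13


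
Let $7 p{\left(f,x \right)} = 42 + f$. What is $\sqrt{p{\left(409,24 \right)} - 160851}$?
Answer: $\frac{i \sqrt{7878542}}{7} \approx 400.98 i$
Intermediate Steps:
$p{\left(f,x \right)} = 6 + \frac{f}{7}$ ($p{\left(f,x \right)} = \frac{42 + f}{7} = 6 + \frac{f}{7}$)
$\sqrt{p{\left(409,24 \right)} - 160851} = \sqrt{\left(6 + \frac{1}{7} \cdot 409\right) - 160851} = \sqrt{\left(6 + \frac{409}{7}\right) - 160851} = \sqrt{\frac{451}{7} - 160851} = \sqrt{- \frac{1125506}{7}} = \frac{i \sqrt{7878542}}{7}$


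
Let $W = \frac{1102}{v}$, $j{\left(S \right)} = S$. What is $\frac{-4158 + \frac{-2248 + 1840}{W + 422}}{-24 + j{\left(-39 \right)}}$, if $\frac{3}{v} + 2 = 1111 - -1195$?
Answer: $\frac{586803362}{8890959} \approx 66.0$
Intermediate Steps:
$v = \frac{1}{768}$ ($v = \frac{3}{-2 + \left(1111 - -1195\right)} = \frac{3}{-2 + \left(1111 + 1195\right)} = \frac{3}{-2 + 2306} = \frac{3}{2304} = 3 \cdot \frac{1}{2304} = \frac{1}{768} \approx 0.0013021$)
$W = 846336$ ($W = 1102 \frac{1}{\frac{1}{768}} = 1102 \cdot 768 = 846336$)
$\frac{-4158 + \frac{-2248 + 1840}{W + 422}}{-24 + j{\left(-39 \right)}} = \frac{-4158 + \frac{-2248 + 1840}{846336 + 422}}{-24 - 39} = \frac{-4158 - \frac{408}{846758}}{-63} = \left(-4158 - \frac{204}{423379}\right) \left(- \frac{1}{63}\right) = \left(- \frac{1760410086}{423379}\right) \left(- \frac{1}{63}\right) = \frac{586803362}{8890959}$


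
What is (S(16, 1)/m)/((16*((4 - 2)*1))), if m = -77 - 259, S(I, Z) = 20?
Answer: -5/2688 ≈ -0.0018601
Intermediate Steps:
m = -336
(S(16, 1)/m)/((16*((4 - 2)*1))) = (20/(-336))/((16*((4 - 2)*1))) = (20*(-1/336))/((16*(2*1))) = -5/(84*(16*2)) = -5/84/32 = -5/84*1/32 = -5/2688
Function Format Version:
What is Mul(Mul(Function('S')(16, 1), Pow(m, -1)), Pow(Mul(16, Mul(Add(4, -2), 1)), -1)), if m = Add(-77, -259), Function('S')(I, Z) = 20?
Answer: Rational(-5, 2688) ≈ -0.0018601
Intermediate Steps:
m = -336
Mul(Mul(Function('S')(16, 1), Pow(m, -1)), Pow(Mul(16, Mul(Add(4, -2), 1)), -1)) = Mul(Mul(20, Pow(-336, -1)), Pow(Mul(16, Mul(Add(4, -2), 1)), -1)) = Mul(Mul(20, Rational(-1, 336)), Pow(Mul(16, Mul(2, 1)), -1)) = Mul(Rational(-5, 84), Pow(Mul(16, 2), -1)) = Mul(Rational(-5, 84), Pow(32, -1)) = Mul(Rational(-5, 84), Rational(1, 32)) = Rational(-5, 2688)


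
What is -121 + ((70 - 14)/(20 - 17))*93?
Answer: 1615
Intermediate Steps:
-121 + ((70 - 14)/(20 - 17))*93 = -121 + (56/3)*93 = -121 + 1736 = 1615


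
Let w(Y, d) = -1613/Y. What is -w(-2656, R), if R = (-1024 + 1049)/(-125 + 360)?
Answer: -1613/2656 ≈ -0.60730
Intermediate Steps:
R = 5/47 (R = 25/235 = 25*(1/235) = 5/47 ≈ 0.10638)
-w(-2656, R) = -(-1613)/(-2656) = -(-1613)*(-1)/2656 = -1*1613/2656 = -1613/2656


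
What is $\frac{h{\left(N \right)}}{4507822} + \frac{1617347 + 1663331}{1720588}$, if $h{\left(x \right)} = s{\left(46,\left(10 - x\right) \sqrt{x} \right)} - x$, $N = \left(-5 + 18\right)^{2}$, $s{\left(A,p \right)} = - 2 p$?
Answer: $\frac{1849441824342}{969513054917} \approx 1.9076$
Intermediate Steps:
$N = 169$ ($N = 13^{2} = 169$)
$h{\left(x \right)} = - x - 2 \sqrt{x} \left(10 - x\right)$ ($h{\left(x \right)} = - 2 \left(10 - x\right) \sqrt{x} - x = - 2 \sqrt{x} \left(10 - x\right) - x = - x - 2 \sqrt{x} \left(10 - x\right)$)
$\frac{h{\left(N \right)}}{4507822} + \frac{1617347 + 1663331}{1720588} = \frac{\left(-1\right) 169 + 2 \sqrt{169} \left(-10 + 169\right)}{4507822} + \frac{1617347 + 1663331}{1720588} = \left(-169 + 2 \cdot 13 \cdot 159\right) \frac{1}{4507822} + 3280678 \cdot \frac{1}{1720588} = \left(-169 + 4134\right) \frac{1}{4507822} + \frac{1640339}{860294} = 3965 \cdot \frac{1}{4507822} + \frac{1640339}{860294} = \frac{3965}{4507822} + \frac{1640339}{860294} = \frac{1849441824342}{969513054917}$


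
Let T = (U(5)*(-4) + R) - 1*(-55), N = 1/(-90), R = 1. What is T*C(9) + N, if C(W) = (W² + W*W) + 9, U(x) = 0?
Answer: 861839/90 ≈ 9576.0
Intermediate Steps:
N = -1/90 ≈ -0.011111
C(W) = 9 + 2*W² (C(W) = (W² + W²) + 9 = 2*W² + 9 = 9 + 2*W²)
T = 56 (T = (0*(-4) + 1) - 1*(-55) = (0 + 1) + 55 = 1 + 55 = 56)
T*C(9) + N = 56*(9 + 2*9²) - 1/90 = 56*(9 + 2*81) - 1/90 = 56*(9 + 162) - 1/90 = 56*171 - 1/90 = 9576 - 1/90 = 861839/90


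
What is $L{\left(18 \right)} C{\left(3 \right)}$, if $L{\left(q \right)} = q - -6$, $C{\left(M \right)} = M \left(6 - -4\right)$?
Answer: $720$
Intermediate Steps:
$C{\left(M \right)} = 10 M$ ($C{\left(M \right)} = M \left(6 + 4\right) = M 10 = 10 M$)
$L{\left(q \right)} = 6 + q$ ($L{\left(q \right)} = q + 6 = 6 + q$)
$L{\left(18 \right)} C{\left(3 \right)} = \left(6 + 18\right) 10 \cdot 3 = 24 \cdot 30 = 720$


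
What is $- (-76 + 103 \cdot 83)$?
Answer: $-8473$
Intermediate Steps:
$- (-76 + 103 \cdot 83) = - (-76 + 8549) = \left(-1\right) 8473 = -8473$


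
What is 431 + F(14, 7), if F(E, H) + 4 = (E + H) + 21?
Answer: 469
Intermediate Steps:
F(E, H) = 17 + E + H (F(E, H) = -4 + ((E + H) + 21) = -4 + (21 + E + H) = 17 + E + H)
431 + F(14, 7) = 431 + (17 + 14 + 7) = 431 + 38 = 469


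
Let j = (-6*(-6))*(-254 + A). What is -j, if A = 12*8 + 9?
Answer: 5364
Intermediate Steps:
A = 105 (A = 96 + 9 = 105)
j = -5364 (j = (-6*(-6))*(-254 + 105) = 36*(-149) = -5364)
-j = -1*(-5364) = 5364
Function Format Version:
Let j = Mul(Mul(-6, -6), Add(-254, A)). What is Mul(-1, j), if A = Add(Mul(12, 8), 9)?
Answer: 5364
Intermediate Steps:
A = 105 (A = Add(96, 9) = 105)
j = -5364 (j = Mul(Mul(-6, -6), Add(-254, 105)) = Mul(36, -149) = -5364)
Mul(-1, j) = Mul(-1, -5364) = 5364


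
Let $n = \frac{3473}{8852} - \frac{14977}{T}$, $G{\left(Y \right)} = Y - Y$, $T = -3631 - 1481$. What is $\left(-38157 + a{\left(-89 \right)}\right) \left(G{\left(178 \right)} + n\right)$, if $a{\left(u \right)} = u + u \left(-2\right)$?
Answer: $- \frac{357673556615}{2828214} \approx -1.2647 \cdot 10^{5}$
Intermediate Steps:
$T = -5112$ ($T = -3631 - 1481 = -5112$)
$G{\left(Y \right)} = 0$
$a{\left(u \right)} = - u$ ($a{\left(u \right)} = u - 2 u = - u$)
$n = \frac{37582595}{11312856}$ ($n = \frac{3473}{8852} - \frac{14977}{-5112} = 3473 \cdot \frac{1}{8852} - - \frac{14977}{5112} = \frac{3473}{8852} + \frac{14977}{5112} = \frac{37582595}{11312856} \approx 3.3221$)
$\left(-38157 + a{\left(-89 \right)}\right) \left(G{\left(178 \right)} + n\right) = \left(-38157 - -89\right) \left(0 + \frac{37582595}{11312856}\right) = \left(-38157 + 89\right) \frac{37582595}{11312856} = \left(-38068\right) \frac{37582595}{11312856} = - \frac{357673556615}{2828214}$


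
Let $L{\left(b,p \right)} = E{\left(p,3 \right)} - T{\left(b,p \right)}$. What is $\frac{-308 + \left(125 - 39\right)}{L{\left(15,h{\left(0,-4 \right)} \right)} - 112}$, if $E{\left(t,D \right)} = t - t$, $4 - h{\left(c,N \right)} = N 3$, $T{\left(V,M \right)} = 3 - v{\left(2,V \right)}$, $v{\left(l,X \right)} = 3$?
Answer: $\frac{111}{56} \approx 1.9821$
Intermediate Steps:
$T{\left(V,M \right)} = 0$ ($T{\left(V,M \right)} = 3 - 3 = 0$)
$h{\left(c,N \right)} = 4 - 3 N$ ($h{\left(c,N \right)} = 4 - N 3 = 4 - 3 N$)
$E{\left(t,D \right)} = 0$
$L{\left(b,p \right)} = 0$ ($L{\left(b,p \right)} = 0 - 0 = 0 + 0 = 0$)
$\frac{-308 + \left(125 - 39\right)}{L{\left(15,h{\left(0,-4 \right)} \right)} - 112} = \frac{-308 + \left(125 - 39\right)}{0 - 112} = \frac{-308 + \left(125 - 39\right)}{-112} = \left(-308 + 86\right) \left(- \frac{1}{112}\right) = \left(-222\right) \left(- \frac{1}{112}\right) = \frac{111}{56}$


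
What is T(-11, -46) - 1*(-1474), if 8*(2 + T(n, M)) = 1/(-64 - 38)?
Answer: 1201151/816 ≈ 1472.0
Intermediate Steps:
T(n, M) = -1633/816 (T(n, M) = -2 + 1/(8*(-64 - 38)) = -2 + (⅛)/(-102) = -2 + (⅛)*(-1/102) = -2 - 1/816 = -1633/816)
T(-11, -46) - 1*(-1474) = -1633/816 - 1*(-1474) = -1633/816 + 1474 = 1201151/816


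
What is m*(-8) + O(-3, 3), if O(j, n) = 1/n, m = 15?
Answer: -359/3 ≈ -119.67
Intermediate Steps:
m*(-8) + O(-3, 3) = 15*(-8) + 1/3 = -120 + 1/3 = -359/3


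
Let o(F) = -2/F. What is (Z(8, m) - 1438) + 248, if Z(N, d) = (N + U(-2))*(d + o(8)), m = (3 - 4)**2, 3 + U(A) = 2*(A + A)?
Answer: -4769/4 ≈ -1192.3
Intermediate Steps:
U(A) = -3 + 4*A (U(A) = -3 + 2*(A + A) = -3 + 2*(2*A) = -3 + 4*A)
m = 1 (m = (-1)**2 = 1)
Z(N, d) = (-11 + N)*(-1/4 + d) (Z(N, d) = (N + (-3 + 4*(-2)))*(d - 2/8) = (N + (-3 - 8))*(d - 2*1/8) = (N - 11)*(d - 1/4) = (-11 + N)*(-1/4 + d))
(Z(8, m) - 1438) + 248 = ((11/4 - 11*1 - 1/4*8 + 8*1) - 1438) + 248 = ((11/4 - 11 - 2 + 8) - 1438) + 248 = (-9/4 - 1438) + 248 = -5761/4 + 248 = -4769/4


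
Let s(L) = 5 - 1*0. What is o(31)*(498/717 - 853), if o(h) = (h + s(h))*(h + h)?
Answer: -454660632/239 ≈ -1.9023e+6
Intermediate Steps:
s(L) = 5 (s(L) = 5 + 0 = 5)
o(h) = 2*h*(5 + h) (o(h) = (h + 5)*(h + h) = (5 + h)*(2*h) = 2*h*(5 + h))
o(31)*(498/717 - 853) = (2*31*(5 + 31))*(498/717 - 853) = (2*31*36)*(498*(1/717) - 853) = 2232*(166/239 - 853) = 2232*(-203701/239) = -454660632/239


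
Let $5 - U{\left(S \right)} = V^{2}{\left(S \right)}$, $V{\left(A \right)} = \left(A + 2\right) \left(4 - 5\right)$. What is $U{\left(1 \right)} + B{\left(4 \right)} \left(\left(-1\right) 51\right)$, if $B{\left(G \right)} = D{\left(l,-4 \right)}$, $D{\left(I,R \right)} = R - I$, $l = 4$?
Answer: $404$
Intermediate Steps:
$V{\left(A \right)} = -2 - A$ ($V{\left(A \right)} = \left(2 + A\right) \left(-1\right) = -2 - A$)
$B{\left(G \right)} = -8$ ($B{\left(G \right)} = -4 - 4 = -8$)
$U{\left(S \right)} = 5 - \left(-2 - S\right)^{2}$
$U{\left(1 \right)} + B{\left(4 \right)} \left(\left(-1\right) 51\right) = \left(5 - \left(2 + 1\right)^{2}\right) - 8 \left(\left(-1\right) 51\right) = \left(5 - 3^{2}\right) - -408 = \left(5 - 9\right) + 408 = -4 + 408 = 404$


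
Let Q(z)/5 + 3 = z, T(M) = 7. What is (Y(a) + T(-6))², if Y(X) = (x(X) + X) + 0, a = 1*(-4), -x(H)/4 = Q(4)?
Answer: 289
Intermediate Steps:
Q(z) = -15 + 5*z
x(H) = -20 (x(H) = -4*(-15 + 5*4) = -4*(-15 + 20) = -4*5 = -20)
a = -4
Y(X) = -20 + X (Y(X) = (-20 + X) + 0 = -20 + X)
(Y(a) + T(-6))² = ((-20 - 4) + 7)² = (-24 + 7)² = (-17)² = 289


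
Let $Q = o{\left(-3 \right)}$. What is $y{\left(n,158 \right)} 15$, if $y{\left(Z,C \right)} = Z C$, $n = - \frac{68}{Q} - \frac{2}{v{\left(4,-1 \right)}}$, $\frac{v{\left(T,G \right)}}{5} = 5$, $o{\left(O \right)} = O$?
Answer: $\frac{267652}{5} \approx 53530.0$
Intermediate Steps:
$v{\left(T,G \right)} = 25$ ($v{\left(T,G \right)} = 5 \cdot 5 = 25$)
$Q = -3$
$n = \frac{1694}{75}$ ($n = - \frac{68}{-3} - \frac{2}{25} = \left(-68\right) \left(- \frac{1}{3}\right) - \frac{2}{25} = \frac{68}{3} - \frac{2}{25} = \frac{1694}{75} \approx 22.587$)
$y{\left(Z,C \right)} = C Z$
$y{\left(n,158 \right)} 15 = 158 \cdot \frac{1694}{75} \cdot 15 = \frac{267652}{75} \cdot 15 = \frac{267652}{5}$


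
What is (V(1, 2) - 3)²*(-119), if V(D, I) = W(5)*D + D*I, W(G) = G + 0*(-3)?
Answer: -1904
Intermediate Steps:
W(G) = G (W(G) = G + 0 = G)
V(D, I) = 5*D + D*I
(V(1, 2) - 3)²*(-119) = (1*(5 + 2) - 3)²*(-119) = (1*7 - 3)²*(-119) = (7 - 3)²*(-119) = 4²*(-119) = 16*(-119) = -1904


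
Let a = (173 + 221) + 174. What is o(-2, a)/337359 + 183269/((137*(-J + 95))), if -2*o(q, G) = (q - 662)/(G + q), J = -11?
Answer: 17497169790245/1386453053634 ≈ 12.620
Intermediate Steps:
a = 568 (a = 394 + 174 = 568)
o(q, G) = -(-662 + q)/(2*(G + q)) (o(q, G) = -(q - 662)/(2*(G + q)) = -(-662 + q)/(2*(G + q)))
o(-2, a)/337359 + 183269/((137*(-J + 95))) = ((331 - ½*(-2))/(568 - 2))/337359 + 183269/((137*(-1*(-11) + 95))) = ((331 + 1)/566)*(1/337359) + 183269/((137*(11 + 95))) = ((1/566)*332)*(1/337359) + 183269/((137*106)) = (166/283)*(1/337359) + 183269/14522 = 166/95472597 + 183269*(1/14522) = 166/95472597 + 183269/14522 = 17497169790245/1386453053634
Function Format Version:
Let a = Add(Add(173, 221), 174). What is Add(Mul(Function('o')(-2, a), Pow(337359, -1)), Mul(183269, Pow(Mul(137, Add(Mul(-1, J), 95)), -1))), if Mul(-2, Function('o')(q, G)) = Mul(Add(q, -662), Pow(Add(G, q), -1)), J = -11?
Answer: Rational(17497169790245, 1386453053634) ≈ 12.620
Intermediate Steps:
a = 568 (a = Add(394, 174) = 568)
Function('o')(q, G) = Mul(Rational(-1, 2), Pow(Add(G, q), -1), Add(-662, q)) (Function('o')(q, G) = Mul(Rational(-1, 2), Mul(Add(q, -662), Pow(Add(G, q), -1))) = Mul(Rational(-1, 2), Mul(Add(-662, q), Pow(Add(G, q), -1))) = Mul(Rational(-1, 2), Mul(Pow(Add(G, q), -1), Add(-662, q))) = Mul(Rational(-1, 2), Pow(Add(G, q), -1), Add(-662, q)))
Add(Mul(Function('o')(-2, a), Pow(337359, -1)), Mul(183269, Pow(Mul(137, Add(Mul(-1, J), 95)), -1))) = Add(Mul(Mul(Pow(Add(568, -2), -1), Add(331, Mul(Rational(-1, 2), -2))), Pow(337359, -1)), Mul(183269, Pow(Mul(137, Add(Mul(-1, -11), 95)), -1))) = Add(Mul(Mul(Pow(566, -1), Add(331, 1)), Rational(1, 337359)), Mul(183269, Pow(Mul(137, Add(11, 95)), -1))) = Add(Mul(Mul(Rational(1, 566), 332), Rational(1, 337359)), Mul(183269, Pow(Mul(137, 106), -1))) = Add(Mul(Rational(166, 283), Rational(1, 337359)), Mul(183269, Pow(14522, -1))) = Add(Rational(166, 95472597), Mul(183269, Rational(1, 14522))) = Add(Rational(166, 95472597), Rational(183269, 14522)) = Rational(17497169790245, 1386453053634)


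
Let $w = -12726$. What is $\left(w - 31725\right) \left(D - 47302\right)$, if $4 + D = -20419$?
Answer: $3010443975$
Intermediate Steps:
$D = -20423$ ($D = -4 - 20419 = -20423$)
$\left(w - 31725\right) \left(D - 47302\right) = \left(-12726 - 31725\right) \left(-20423 - 47302\right) = \left(-44451\right) \left(-67725\right) = 3010443975$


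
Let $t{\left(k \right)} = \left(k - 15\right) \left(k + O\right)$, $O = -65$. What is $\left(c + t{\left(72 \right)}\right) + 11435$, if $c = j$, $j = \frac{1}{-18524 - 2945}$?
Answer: $\frac{254064145}{21469} \approx 11834.0$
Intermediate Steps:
$j = - \frac{1}{21469}$ ($j = \frac{1}{-21469} = - \frac{1}{21469} \approx -4.6579 \cdot 10^{-5}$)
$c = - \frac{1}{21469} \approx -4.6579 \cdot 10^{-5}$
$t{\left(k \right)} = \left(-65 + k\right) \left(-15 + k\right)$ ($t{\left(k \right)} = \left(k - 15\right) \left(k - 65\right) = \left(-15 + k\right) \left(-65 + k\right) = \left(-65 + k\right) \left(-15 + k\right)$)
$\left(c + t{\left(72 \right)}\right) + 11435 = \left(- \frac{1}{21469} + \left(975 + 72^{2} - 5760\right)\right) + 11435 = \left(- \frac{1}{21469} + \left(975 + 5184 - 5760\right)\right) + 11435 = \left(- \frac{1}{21469} + 399\right) + 11435 = \frac{8566130}{21469} + 11435 = \frac{254064145}{21469}$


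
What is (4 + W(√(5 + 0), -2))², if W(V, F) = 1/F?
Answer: 49/4 ≈ 12.250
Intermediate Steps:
(4 + W(√(5 + 0), -2))² = (4 + 1/(-2))² = (4 - ½)² = (7/2)² = 49/4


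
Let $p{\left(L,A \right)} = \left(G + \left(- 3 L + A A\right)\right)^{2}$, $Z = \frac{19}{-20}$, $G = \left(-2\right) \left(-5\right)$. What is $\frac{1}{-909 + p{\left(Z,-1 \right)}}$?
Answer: $- \frac{400}{286871} \approx -0.0013944$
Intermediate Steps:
$G = 10$
$Z = - \frac{19}{20}$ ($Z = 19 \left(- \frac{1}{20}\right) = - \frac{19}{20} \approx -0.95$)
$p{\left(L,A \right)} = \left(10 + A^{2} - 3 L\right)^{2}$ ($p{\left(L,A \right)} = \left(10 + \left(- 3 L + A A\right)\right)^{2} = \left(10 + \left(- 3 L + A^{2}\right)\right)^{2} = \left(10 + \left(A^{2} - 3 L\right)\right)^{2} = \left(10 + A^{2} - 3 L\right)^{2}$)
$\frac{1}{-909 + p{\left(Z,-1 \right)}} = \frac{1}{-909 + \left(10 + \left(-1\right)^{2} - - \frac{57}{20}\right)^{2}} = \frac{1}{-909 + \left(10 + 1 + \frac{57}{20}\right)^{2}} = \frac{1}{-909 + \left(\frac{277}{20}\right)^{2}} = \frac{1}{-909 + \frac{76729}{400}} = \frac{1}{- \frac{286871}{400}} = - \frac{400}{286871}$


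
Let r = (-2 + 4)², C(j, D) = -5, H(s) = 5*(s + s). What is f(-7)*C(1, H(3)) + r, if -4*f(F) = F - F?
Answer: 4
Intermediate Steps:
H(s) = 10*s (H(s) = 5*(2*s) = 10*s)
r = 4 (r = 2² = 4)
f(F) = 0 (f(F) = -(F - F)/4 = -¼*0 = 0)
f(-7)*C(1, H(3)) + r = 0*(-5) + 4 = 0 + 4 = 4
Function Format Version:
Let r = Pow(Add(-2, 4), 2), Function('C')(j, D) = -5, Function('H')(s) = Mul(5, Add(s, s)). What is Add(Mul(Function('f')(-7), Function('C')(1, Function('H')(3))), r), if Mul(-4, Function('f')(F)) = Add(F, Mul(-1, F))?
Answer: 4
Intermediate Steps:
Function('H')(s) = Mul(10, s) (Function('H')(s) = Mul(5, Mul(2, s)) = Mul(10, s))
r = 4 (r = Pow(2, 2) = 4)
Function('f')(F) = 0 (Function('f')(F) = Mul(Rational(-1, 4), Add(F, Mul(-1, F))) = Mul(Rational(-1, 4), 0) = 0)
Add(Mul(Function('f')(-7), Function('C')(1, Function('H')(3))), r) = Add(Mul(0, -5), 4) = Add(0, 4) = 4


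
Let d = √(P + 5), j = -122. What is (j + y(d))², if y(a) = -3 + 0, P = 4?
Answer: 15625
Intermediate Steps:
d = 3 (d = √(4 + 5) = √9 = 3)
y(a) = -3
(j + y(d))² = (-122 - 3)² = (-125)² = 15625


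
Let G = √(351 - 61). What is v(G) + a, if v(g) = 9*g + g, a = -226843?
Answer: -226843 + 10*√290 ≈ -2.2667e+5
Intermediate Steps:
G = √290 ≈ 17.029
v(g) = 10*g
v(G) + a = 10*√290 - 226843 = -226843 + 10*√290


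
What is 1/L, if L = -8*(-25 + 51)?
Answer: -1/208 ≈ -0.0048077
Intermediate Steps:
L = -208 (L = -8*26 = -208)
1/L = 1/(-208) = -1/208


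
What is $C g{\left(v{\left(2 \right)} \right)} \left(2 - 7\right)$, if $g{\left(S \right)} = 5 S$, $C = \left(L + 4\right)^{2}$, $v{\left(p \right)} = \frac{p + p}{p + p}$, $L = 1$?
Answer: $-625$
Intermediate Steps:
$v{\left(p \right)} = 1$ ($v{\left(p \right)} = \frac{2 p}{2 p} = 2 p \frac{1}{2 p} = 1$)
$C = 25$ ($C = \left(1 + 4\right)^{2} = 5^{2} = 25$)
$C g{\left(v{\left(2 \right)} \right)} \left(2 - 7\right) = 25 \cdot 5 \cdot 1 \left(2 - 7\right) = 25 \cdot 5 \left(-5\right) = 125 \left(-5\right) = -625$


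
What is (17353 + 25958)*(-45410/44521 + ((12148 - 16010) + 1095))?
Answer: -5337431821287/44521 ≈ -1.1989e+8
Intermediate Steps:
(17353 + 25958)*(-45410/44521 + ((12148 - 16010) + 1095)) = 43311*(-45410*1/44521 + (-3862 + 1095)) = 43311*(-45410/44521 - 2767) = 43311*(-123235017/44521) = -5337431821287/44521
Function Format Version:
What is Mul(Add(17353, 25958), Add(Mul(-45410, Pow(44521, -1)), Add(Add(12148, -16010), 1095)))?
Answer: Rational(-5337431821287, 44521) ≈ -1.1989e+8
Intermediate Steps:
Mul(Add(17353, 25958), Add(Mul(-45410, Pow(44521, -1)), Add(Add(12148, -16010), 1095))) = Mul(43311, Add(Mul(-45410, Rational(1, 44521)), Add(-3862, 1095))) = Mul(43311, Add(Rational(-45410, 44521), -2767)) = Mul(43311, Rational(-123235017, 44521)) = Rational(-5337431821287, 44521)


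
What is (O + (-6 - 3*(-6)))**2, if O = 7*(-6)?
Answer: 900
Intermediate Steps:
O = -42
(O + (-6 - 3*(-6)))**2 = (-42 + (-6 - 3*(-6)))**2 = (-42 + (-6 + 18))**2 = (-42 + 12)**2 = (-30)**2 = 900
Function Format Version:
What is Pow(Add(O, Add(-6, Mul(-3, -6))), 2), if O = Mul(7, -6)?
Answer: 900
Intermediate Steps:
O = -42
Pow(Add(O, Add(-6, Mul(-3, -6))), 2) = Pow(Add(-42, Add(-6, Mul(-3, -6))), 2) = Pow(Add(-42, Add(-6, 18)), 2) = Pow(Add(-42, 12), 2) = Pow(-30, 2) = 900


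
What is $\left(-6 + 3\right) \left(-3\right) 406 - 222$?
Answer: $3432$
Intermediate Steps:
$\left(-6 + 3\right) \left(-3\right) 406 - 222 = \left(-3\right) \left(-3\right) 406 - 222 = 9 \cdot 406 - 222 = 3654 - 222 = 3432$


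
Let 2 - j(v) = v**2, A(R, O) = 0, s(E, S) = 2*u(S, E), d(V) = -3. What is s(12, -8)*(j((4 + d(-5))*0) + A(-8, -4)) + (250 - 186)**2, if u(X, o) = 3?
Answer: 4108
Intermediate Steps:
s(E, S) = 6 (s(E, S) = 2*3 = 6)
j(v) = 2 - v**2
s(12, -8)*(j((4 + d(-5))*0) + A(-8, -4)) + (250 - 186)**2 = 6*((2 - ((4 - 3)*0)**2) + 0) + (250 - 186)**2 = 6*((2 - (1*0)**2) + 0) + 64**2 = 6*((2 - 1*0**2) + 0) + 4096 = 6*((2 - 1*0) + 0) + 4096 = 6*((2 + 0) + 0) + 4096 = 6*(2 + 0) + 4096 = 6*2 + 4096 = 12 + 4096 = 4108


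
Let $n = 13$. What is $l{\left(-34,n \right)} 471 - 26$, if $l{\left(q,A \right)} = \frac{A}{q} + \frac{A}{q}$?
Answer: $- \frac{6565}{17} \approx -386.18$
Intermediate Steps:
$l{\left(q,A \right)} = \frac{2 A}{q}$
$l{\left(-34,n \right)} 471 - 26 = 2 \cdot 13 \frac{1}{-34} \cdot 471 - 26 = 2 \cdot 13 \left(- \frac{1}{34}\right) 471 - 26 = \left(- \frac{13}{17}\right) 471 - 26 = - \frac{6123}{17} - 26 = - \frac{6565}{17}$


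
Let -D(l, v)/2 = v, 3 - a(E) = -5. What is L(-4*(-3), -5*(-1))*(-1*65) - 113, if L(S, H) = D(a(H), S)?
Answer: 1447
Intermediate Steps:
a(E) = 8 (a(E) = 3 - 1*(-5) = 3 + 5 = 8)
D(l, v) = -2*v
L(S, H) = -2*S
L(-4*(-3), -5*(-1))*(-1*65) - 113 = (-(-8)*(-3))*(-1*65) - 113 = -2*12*(-65) - 113 = -24*(-65) - 113 = 1560 - 113 = 1447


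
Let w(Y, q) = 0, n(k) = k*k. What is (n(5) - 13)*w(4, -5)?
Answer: 0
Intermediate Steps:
n(k) = k²
(n(5) - 13)*w(4, -5) = (5² - 13)*0 = (25 - 13)*0 = 12*0 = 0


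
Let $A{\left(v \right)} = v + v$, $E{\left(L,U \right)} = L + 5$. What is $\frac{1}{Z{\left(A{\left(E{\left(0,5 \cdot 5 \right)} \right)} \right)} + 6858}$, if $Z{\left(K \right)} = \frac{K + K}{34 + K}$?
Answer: $\frac{11}{75443} \approx 0.00014581$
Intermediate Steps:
$E{\left(L,U \right)} = 5 + L$
$A{\left(v \right)} = 2 v$
$Z{\left(K \right)} = \frac{2 K}{34 + K}$
$\frac{1}{Z{\left(A{\left(E{\left(0,5 \cdot 5 \right)} \right)} \right)} + 6858} = \frac{1}{\frac{2 \cdot 2 \left(5 + 0\right)}{34 + 2 \left(5 + 0\right)} + 6858} = \frac{1}{\frac{2 \cdot 2 \cdot 5}{34 + 2 \cdot 5} + 6858} = \frac{1}{2 \cdot 10 \frac{1}{34 + 10} + 6858} = \frac{1}{2 \cdot 10 \cdot \frac{1}{44} + 6858} = \frac{1}{\frac{5}{11} + 6858} = \frac{1}{\frac{75443}{11}} = \frac{11}{75443}$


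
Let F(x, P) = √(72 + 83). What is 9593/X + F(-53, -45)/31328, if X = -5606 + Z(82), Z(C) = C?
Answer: -9593/5524 + √155/31328 ≈ -1.7362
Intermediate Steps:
F(x, P) = √155
X = -5524 (X = -5606 + 82 = -5524)
9593/X + F(-53, -45)/31328 = 9593/(-5524) + √155/31328 = 9593*(-1/5524) + √155*(1/31328) = -9593/5524 + √155/31328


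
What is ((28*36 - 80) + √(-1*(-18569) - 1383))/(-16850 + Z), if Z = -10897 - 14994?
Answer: -928/42741 - √17186/42741 ≈ -0.024779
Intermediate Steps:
Z = -25891
((28*36 - 80) + √(-1*(-18569) - 1383))/(-16850 + Z) = ((28*36 - 80) + √(-1*(-18569) - 1383))/(-16850 - 25891) = ((1008 - 80) + √(18569 - 1383))/(-42741) = (928 + √17186)*(-1/42741) = -928/42741 - √17186/42741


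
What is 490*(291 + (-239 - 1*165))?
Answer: -55370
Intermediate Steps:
490*(291 + (-239 - 1*165)) = 490*(291 + (-239 - 165)) = 490*(291 - 404) = 490*(-113) = -55370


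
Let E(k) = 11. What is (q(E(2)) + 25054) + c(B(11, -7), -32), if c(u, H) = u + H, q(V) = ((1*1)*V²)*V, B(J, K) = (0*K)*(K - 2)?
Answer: 26353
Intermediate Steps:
B(J, K) = 0 (B(J, K) = 0*(-2 + K) = 0)
q(V) = V³ (q(V) = (1*V²)*V = V²*V = V³)
c(u, H) = H + u
(q(E(2)) + 25054) + c(B(11, -7), -32) = (11³ + 25054) + (-32 + 0) = (1331 + 25054) - 32 = 26385 - 32 = 26353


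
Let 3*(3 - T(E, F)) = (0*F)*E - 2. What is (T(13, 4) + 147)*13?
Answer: 5876/3 ≈ 1958.7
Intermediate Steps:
T(E, F) = 11/3 (T(E, F) = 3 - ((0*F)*E - 2)/3 = 3 - (0*E - 2)/3 = 3 - (0 - 2)/3 = 3 - 1/3*(-2) = 3 + 2/3 = 11/3)
(T(13, 4) + 147)*13 = (11/3 + 147)*13 = (452/3)*13 = 5876/3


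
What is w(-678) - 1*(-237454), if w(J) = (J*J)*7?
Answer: 3455242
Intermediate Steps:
w(J) = 7*J**2 (w(J) = J**2*7 = 7*J**2)
w(-678) - 1*(-237454) = 7*(-678)**2 - 1*(-237454) = 7*459684 + 237454 = 3217788 + 237454 = 3455242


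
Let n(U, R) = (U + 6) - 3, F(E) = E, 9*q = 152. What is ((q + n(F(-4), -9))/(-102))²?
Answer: 20449/842724 ≈ 0.024265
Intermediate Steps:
q = 152/9 (q = (⅑)*152 = 152/9 ≈ 16.889)
n(U, R) = 3 + U (n(U, R) = (6 + U) - 3 = 3 + U)
((q + n(F(-4), -9))/(-102))² = ((152/9 + (3 - 4))/(-102))² = ((152/9 - 1)*(-1/102))² = ((143/9)*(-1/102))² = (-143/918)² = 20449/842724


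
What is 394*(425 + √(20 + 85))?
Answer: 167450 + 394*√105 ≈ 1.7149e+5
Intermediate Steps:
394*(425 + √(20 + 85)) = 394*(425 + √105) = 167450 + 394*√105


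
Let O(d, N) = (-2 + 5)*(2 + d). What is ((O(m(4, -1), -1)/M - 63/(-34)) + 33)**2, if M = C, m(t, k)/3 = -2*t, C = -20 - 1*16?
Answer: 3500641/2601 ≈ 1345.9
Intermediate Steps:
C = -36 (C = -20 - 16 = -36)
m(t, k) = -6*t (m(t, k) = 3*(-2*t) = -6*t)
M = -36
O(d, N) = 6 + 3*d (O(d, N) = 3*(2 + d) = 6 + 3*d)
((O(m(4, -1), -1)/M - 63/(-34)) + 33)**2 = (((6 + 3*(-6*4))/(-36) - 63/(-34)) + 33)**2 = (((6 + 3*(-24))*(-1/36) - 63*(-1/34)) + 33)**2 = (((6 - 72)*(-1/36) + 63/34) + 33)**2 = ((-66*(-1/36) + 63/34) + 33)**2 = ((11/6 + 63/34) + 33)**2 = (188/51 + 33)**2 = (1871/51)**2 = 3500641/2601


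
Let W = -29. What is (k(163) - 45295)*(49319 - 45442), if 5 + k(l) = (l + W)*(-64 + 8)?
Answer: -204721108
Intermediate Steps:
k(l) = 1619 - 56*l (k(l) = -5 + (l - 29)*(-64 + 8) = -5 + (-29 + l)*(-56) = -5 + (1624 - 56*l) = 1619 - 56*l)
(k(163) - 45295)*(49319 - 45442) = ((1619 - 56*163) - 45295)*(49319 - 45442) = ((1619 - 9128) - 45295)*3877 = (-7509 - 45295)*3877 = -52804*3877 = -204721108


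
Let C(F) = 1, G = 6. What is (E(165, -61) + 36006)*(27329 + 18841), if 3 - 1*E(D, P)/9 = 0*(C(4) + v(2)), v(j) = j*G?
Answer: 1663643610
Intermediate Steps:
v(j) = 6*j (v(j) = j*6 = 6*j)
E(D, P) = 27 (E(D, P) = 27 - 0*(1 + 6*2) = 27 - 0*(1 + 12) = 27 - 0*13 = 27 - 9*0 = 27 + 0 = 27)
(E(165, -61) + 36006)*(27329 + 18841) = (27 + 36006)*(27329 + 18841) = 36033*46170 = 1663643610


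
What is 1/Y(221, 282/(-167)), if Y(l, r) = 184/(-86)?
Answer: -43/92 ≈ -0.46739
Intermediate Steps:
Y(l, r) = -92/43 (Y(l, r) = 184*(-1/86) = -92/43)
1/Y(221, 282/(-167)) = 1/(-92/43) = -43/92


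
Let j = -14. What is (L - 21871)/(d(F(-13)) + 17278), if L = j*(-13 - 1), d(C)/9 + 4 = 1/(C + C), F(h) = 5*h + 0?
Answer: -2817750/2241451 ≈ -1.2571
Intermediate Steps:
F(h) = 5*h
d(C) = -36 + 9/(2*C) (d(C) = -36 + 9/(C + C) = -36 + 9/((2*C)) = -36 + 9*(1/(2*C)) = -36 + 9/(2*C))
L = 196 (L = -14*(-13 - 1) = -14*(-14) = 196)
(L - 21871)/(d(F(-13)) + 17278) = (196 - 21871)/((-36 + 9/(2*((5*(-13))))) + 17278) = -21675/((-36 + (9/2)/(-65)) + 17278) = -21675/((-36 + (9/2)*(-1/65)) + 17278) = -21675/((-36 - 9/130) + 17278) = -21675/(-4689/130 + 17278) = -21675/2241451/130 = -21675*130/2241451 = -2817750/2241451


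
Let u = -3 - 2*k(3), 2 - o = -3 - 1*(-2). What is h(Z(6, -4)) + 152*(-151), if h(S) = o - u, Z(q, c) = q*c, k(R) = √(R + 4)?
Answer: -22946 + 2*√7 ≈ -22941.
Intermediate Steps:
o = 3 (o = 2 - (-3 - 1*(-2)) = 2 - (-3 + 2) = 2 - 1*(-1) = 2 + 1 = 3)
k(R) = √(4 + R)
u = -3 - 2*√7 (u = -3 - 2*√(4 + 3) = -3 - 2*√7 ≈ -8.2915)
Z(q, c) = c*q
h(S) = 6 + 2*√7 (h(S) = 3 - (-3 - 2*√7) = 3 + (3 + 2*√7) = 6 + 2*√7)
h(Z(6, -4)) + 152*(-151) = (6 + 2*√7) + 152*(-151) = (6 + 2*√7) - 22952 = -22946 + 2*√7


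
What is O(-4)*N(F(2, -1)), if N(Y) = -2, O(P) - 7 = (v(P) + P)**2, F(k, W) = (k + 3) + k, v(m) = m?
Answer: -142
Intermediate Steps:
F(k, W) = 3 + 2*k (F(k, W) = (3 + k) + k = 3 + 2*k)
O(P) = 7 + 4*P**2 (O(P) = 7 + (P + P)**2 = 7 + (2*P)**2 = 7 + 4*P**2)
O(-4)*N(F(2, -1)) = (7 + 4*(-4)**2)*(-2) = (7 + 4*16)*(-2) = (7 + 64)*(-2) = 71*(-2) = -142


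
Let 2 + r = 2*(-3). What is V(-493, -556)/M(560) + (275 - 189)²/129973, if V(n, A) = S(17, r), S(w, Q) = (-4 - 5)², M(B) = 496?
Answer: 14196229/64466608 ≈ 0.22021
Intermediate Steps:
r = -8 (r = -2 + 2*(-3) = -2 - 6 = -8)
S(w, Q) = 81 (S(w, Q) = (-9)² = 81)
V(n, A) = 81
V(-493, -556)/M(560) + (275 - 189)²/129973 = 81/496 + (275 - 189)²/129973 = 81*(1/496) + 86²*(1/129973) = 81/496 + 7396*(1/129973) = 81/496 + 7396/129973 = 14196229/64466608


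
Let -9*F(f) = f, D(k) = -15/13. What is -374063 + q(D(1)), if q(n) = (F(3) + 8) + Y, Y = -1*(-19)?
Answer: -1122109/3 ≈ -3.7404e+5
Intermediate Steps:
D(k) = -15/13 (D(k) = -15*1/13 = -15/13)
F(f) = -f/9
Y = 19
q(n) = 80/3 (q(n) = (-1/9*3 + 8) + 19 = (-1/3 + 8) + 19 = 23/3 + 19 = 80/3)
-374063 + q(D(1)) = -374063 + 80/3 = -1122109/3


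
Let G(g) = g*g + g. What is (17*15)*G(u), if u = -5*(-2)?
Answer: 28050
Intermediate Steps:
u = 10
G(g) = g + g**2 (G(g) = g**2 + g = g + g**2)
(17*15)*G(u) = (17*15)*(10*(1 + 10)) = 255*(10*11) = 255*110 = 28050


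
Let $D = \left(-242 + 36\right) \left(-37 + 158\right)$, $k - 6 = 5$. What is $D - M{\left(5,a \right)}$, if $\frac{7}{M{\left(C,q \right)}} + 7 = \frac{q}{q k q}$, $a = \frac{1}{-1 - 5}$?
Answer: $- \frac{2068781}{83} \approx -24925.0$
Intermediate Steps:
$k = 11$ ($k = 6 + 5 = 11$)
$a = - \frac{1}{6}$ ($a = \frac{1}{-6} = - \frac{1}{6} \approx -0.16667$)
$M{\left(C,q \right)} = \frac{7}{-7 + \frac{1}{11 q}}$ ($M{\left(C,q \right)} = \frac{7}{-7 + \frac{q}{q 11 q}} = \frac{7}{-7 + \frac{q}{11 q q}} = \frac{7}{-7 + \frac{q}{11 q^{2}}} = \frac{7}{-7 + q \frac{1}{11 q^{2}}} = \frac{7}{-7 + \frac{1}{11 q}}$)
$D = -24926$ ($D = \left(-206\right) 121 = -24926$)
$D - M{\left(5,a \right)} = -24926 - \left(-77\right) \left(- \frac{1}{6}\right) \frac{1}{-1 + 77 \left(- \frac{1}{6}\right)} = -24926 - \left(-77\right) \left(- \frac{1}{6}\right) \frac{1}{-1 - \frac{77}{6}} = -24926 - \left(-77\right) \left(- \frac{1}{6}\right) \frac{1}{- \frac{83}{6}} = -24926 - \left(-77\right) \left(- \frac{1}{6}\right) \left(- \frac{6}{83}\right) = -24926 - - \frac{77}{83} = -24926 + \frac{77}{83} = - \frac{2068781}{83}$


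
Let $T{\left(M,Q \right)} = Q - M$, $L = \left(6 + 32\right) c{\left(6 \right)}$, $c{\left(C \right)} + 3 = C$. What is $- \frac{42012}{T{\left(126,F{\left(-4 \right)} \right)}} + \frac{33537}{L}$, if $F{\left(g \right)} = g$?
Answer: $\frac{1524863}{2470} \approx 617.35$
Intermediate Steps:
$c{\left(C \right)} = -3 + C$
$L = 114$ ($L = \left(6 + 32\right) \left(-3 + 6\right) = 38 \cdot 3 = 114$)
$- \frac{42012}{T{\left(126,F{\left(-4 \right)} \right)}} + \frac{33537}{L} = - \frac{42012}{-4 - 126} + \frac{33537}{114} = - \frac{42012}{-4 - 126} + 33537 \cdot \frac{1}{114} = - \frac{42012}{-130} + \frac{11179}{38} = \left(-42012\right) \left(- \frac{1}{130}\right) + \frac{11179}{38} = \frac{21006}{65} + \frac{11179}{38} = \frac{1524863}{2470}$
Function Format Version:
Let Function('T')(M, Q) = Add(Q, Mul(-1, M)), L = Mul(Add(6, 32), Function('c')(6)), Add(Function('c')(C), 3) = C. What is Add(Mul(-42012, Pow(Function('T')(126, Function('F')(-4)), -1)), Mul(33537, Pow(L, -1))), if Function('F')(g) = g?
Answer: Rational(1524863, 2470) ≈ 617.35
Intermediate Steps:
Function('c')(C) = Add(-3, C)
L = 114 (L = Mul(Add(6, 32), Add(-3, 6)) = Mul(38, 3) = 114)
Add(Mul(-42012, Pow(Function('T')(126, Function('F')(-4)), -1)), Mul(33537, Pow(L, -1))) = Add(Mul(-42012, Pow(Add(-4, Mul(-1, 126)), -1)), Mul(33537, Pow(114, -1))) = Add(Mul(-42012, Pow(Add(-4, -126), -1)), Mul(33537, Rational(1, 114))) = Add(Mul(-42012, Pow(-130, -1)), Rational(11179, 38)) = Add(Mul(-42012, Rational(-1, 130)), Rational(11179, 38)) = Add(Rational(21006, 65), Rational(11179, 38)) = Rational(1524863, 2470)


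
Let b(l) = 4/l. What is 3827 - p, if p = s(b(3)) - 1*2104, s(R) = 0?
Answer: 5931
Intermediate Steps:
p = -2104 (p = 0 - 1*2104 = 0 - 2104 = -2104)
3827 - p = 3827 - 1*(-2104) = 3827 + 2104 = 5931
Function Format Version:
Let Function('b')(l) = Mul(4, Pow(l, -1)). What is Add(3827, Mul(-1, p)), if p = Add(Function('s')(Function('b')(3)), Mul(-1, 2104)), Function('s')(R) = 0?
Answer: 5931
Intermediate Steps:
p = -2104 (p = Add(0, Mul(-1, 2104)) = Add(0, -2104) = -2104)
Add(3827, Mul(-1, p)) = Add(3827, Mul(-1, -2104)) = Add(3827, 2104) = 5931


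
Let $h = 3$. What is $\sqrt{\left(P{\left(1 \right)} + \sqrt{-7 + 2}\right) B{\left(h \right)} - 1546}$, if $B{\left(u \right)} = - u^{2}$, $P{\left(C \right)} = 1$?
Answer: $\sqrt{-1555 - 9 i \sqrt{5}} \approx 0.2552 - 39.434 i$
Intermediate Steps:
$\sqrt{\left(P{\left(1 \right)} + \sqrt{-7 + 2}\right) B{\left(h \right)} - 1546} = \sqrt{\left(1 + \sqrt{-7 + 2}\right) \left(- 3^{2}\right) - 1546} = \sqrt{\left(1 + \sqrt{-5}\right) \left(\left(-1\right) 9\right) - 1546} = \sqrt{\left(1 + i \sqrt{5}\right) \left(-9\right) - 1546} = \sqrt{\left(-9 - 9 i \sqrt{5}\right) - 1546} = \sqrt{-1555 - 9 i \sqrt{5}}$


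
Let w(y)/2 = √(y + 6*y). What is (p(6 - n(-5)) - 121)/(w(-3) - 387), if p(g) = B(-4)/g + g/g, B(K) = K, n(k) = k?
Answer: 170796/549461 + 2648*I*√21/1648383 ≈ 0.31084 + 0.0073616*I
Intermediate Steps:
w(y) = 2*√7*√y (w(y) = 2*√(y + 6*y) = 2*√(7*y) = 2*(√7*√y) = 2*√7*√y)
p(g) = 1 - 4/g (p(g) = -4/g + g/g = -4/g + 1 = 1 - 4/g)
(p(6 - n(-5)) - 121)/(w(-3) - 387) = ((-4 + (6 - 1*(-5)))/(6 - 1*(-5)) - 121)/(2*√7*√(-3) - 387) = ((-4 + (6 + 5))/(6 + 5) - 121)/(2*√7*(I*√3) - 387) = ((-4 + 11)/11 - 121)/(2*I*√21 - 387) = ((1/11)*7 - 121)/(-387 + 2*I*√21) = (7/11 - 121)/(-387 + 2*I*√21) = -1324/(11*(-387 + 2*I*√21))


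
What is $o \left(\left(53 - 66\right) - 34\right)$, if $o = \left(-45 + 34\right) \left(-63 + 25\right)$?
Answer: $-19646$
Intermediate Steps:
$o = 418$ ($o = \left(-11\right) \left(-38\right) = 418$)
$o \left(\left(53 - 66\right) - 34\right) = 418 \left(\left(53 - 66\right) - 34\right) = 418 \left(-13 - 34\right) = 418 \left(-47\right) = -19646$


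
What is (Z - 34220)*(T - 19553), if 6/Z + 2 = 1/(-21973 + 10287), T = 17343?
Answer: 589255376320/7791 ≈ 7.5633e+7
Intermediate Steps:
Z = -23372/7791 (Z = 6/(-2 + 1/(-21973 + 10287)) = 6/(-2 + 1/(-11686)) = 6/(-2 - 1/11686) = 6/(-23373/11686) = 6*(-11686/23373) = -23372/7791 ≈ -2.9999)
(Z - 34220)*(T - 19553) = (-23372/7791 - 34220)*(17343 - 19553) = -266631392/7791*(-2210) = 589255376320/7791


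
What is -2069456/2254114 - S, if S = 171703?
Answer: -193520102799/1127057 ≈ -1.7170e+5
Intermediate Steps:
-2069456/2254114 - S = -2069456/2254114 - 1*171703 = -2069456*1/2254114 - 171703 = -1034728/1127057 - 171703 = -193520102799/1127057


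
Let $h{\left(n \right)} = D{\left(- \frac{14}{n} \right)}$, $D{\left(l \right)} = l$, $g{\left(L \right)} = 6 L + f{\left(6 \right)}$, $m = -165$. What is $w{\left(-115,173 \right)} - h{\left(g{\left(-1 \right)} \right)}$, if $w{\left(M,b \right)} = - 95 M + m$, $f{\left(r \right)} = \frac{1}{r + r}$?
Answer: $\frac{763792}{71} \approx 10758.0$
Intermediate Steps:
$f{\left(r \right)} = \frac{1}{2 r}$
$g{\left(L \right)} = \frac{1}{12} + 6 L$ ($g{\left(L \right)} = 6 L + \frac{1}{2 \cdot 6} = 6 L + \frac{1}{2} \cdot \frac{1}{6} = 6 L + \frac{1}{12} = \frac{1}{12} + 6 L$)
$h{\left(n \right)} = - \frac{14}{n}$
$w{\left(M,b \right)} = -165 - 95 M$ ($w{\left(M,b \right)} = - 95 M - 165 = -165 - 95 M$)
$w{\left(-115,173 \right)} - h{\left(g{\left(-1 \right)} \right)} = \left(-165 - -10925\right) - - \frac{14}{\frac{1}{12} + 6 \left(-1\right)} = \left(-165 + 10925\right) - - \frac{14}{\frac{1}{12} - 6} = 10760 - - \frac{14}{- \frac{71}{12}} = 10760 - \left(-14\right) \left(- \frac{12}{71}\right) = 10760 - \frac{168}{71} = \frac{763792}{71}$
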